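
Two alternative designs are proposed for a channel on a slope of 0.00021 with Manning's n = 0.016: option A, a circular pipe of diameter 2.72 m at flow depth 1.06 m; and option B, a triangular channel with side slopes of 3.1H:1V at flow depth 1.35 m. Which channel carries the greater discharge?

channel B

Channel A: For a circular section of diameter D = 2.72 m at depth y = 1.06 m, the central angle is θ = 2 arccos(1 − 2y/D) = 2.697 rad. Then A = (D²/8)(θ − sin θ) = 2.096 m² and P = Dθ/2 = 3.668 m. Hydraulic radius R = A/P = 2.096/3.668 = 0.5715 m. Q_A = (1/0.016)·2.096·0.5715^(2/3)·√0.00021 = 1.307 m³/s.
Channel B: For a triangular section with side slope z = 3.1: A = zy² = 3.1×1.35² = 5.65 m²; P = 2y√(1+z²) = 2×1.35×3.257 = 8.795 m. Hydraulic radius R = A/P = 5.65/8.795 = 0.6424 m. Q_B = (1/0.016)·5.65·0.6424^(2/3)·√0.00021 = 3.81 m³/s.
Q_A = 1.307 m³/s vs Q_B = 3.81 m³/s, so channel B carries more.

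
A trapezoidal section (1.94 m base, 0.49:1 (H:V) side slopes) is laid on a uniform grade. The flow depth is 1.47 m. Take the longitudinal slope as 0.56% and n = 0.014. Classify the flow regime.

With bottom width b = 1.94 m and side slope z = 0.49: A = (b + zy)y = (1.94 + 0.49×1.47)×1.47 = 3.911 m²; P = b + 2y√(1+z²) = 1.94 + 2×1.47×1.114 = 5.214 m.
Hydraulic radius R = A/P = 3.911/5.214 = 0.75 m.
V = (1/n) R^(2/3) √S = (1/0.014) × 0.75^(2/3) × √0.0056 = 4.413 m/s. Hydraulic depth D_h = A/T = 3.911/3.381 = 1.157 m.
Froude number Fr = V/√(g·D_h) = 4.413/√(9.81×1.157) = 1.31, which is greater than 1, so the flow is supercritical.

supercritical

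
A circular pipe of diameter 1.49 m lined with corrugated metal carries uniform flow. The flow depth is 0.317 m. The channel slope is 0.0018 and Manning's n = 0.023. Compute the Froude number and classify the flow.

For a circular section of diameter D = 1.49 m at depth y = 0.317 m, the central angle is θ = 2 arccos(1 − 2y/D) = 1.918 rad. Then A = (D²/8)(θ − sin θ) = 0.2712 m² and P = Dθ/2 = 1.429 m.
Hydraulic radius R = A/P = 0.2712/1.429 = 0.1898 m.
V = (1/n) R^(2/3) √S = (1/0.023) × 0.1898^(2/3) × √0.0018 = 0.6092 m/s. Hydraulic depth D_h = A/T = 0.2712/1.22 = 0.2224 m.
Froude number Fr = V/√(g·D_h) = 0.6092/√(9.81×0.2224) = 0.413, which is less than 1, so the flow is subcritical.

subcritical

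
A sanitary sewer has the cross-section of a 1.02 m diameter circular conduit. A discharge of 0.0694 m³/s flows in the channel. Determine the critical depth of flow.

y_c = 0.144 m

At critical depth, Q² T / (g A³) = 1, i.e. A³/T = Q²/g = 0.0694²/9.81 = 0.000491.
Try y = 0.116 m: A³/T = 0.000209 — too small.
Try y = 0.144 m: A³/T = 0.0004909 — matches.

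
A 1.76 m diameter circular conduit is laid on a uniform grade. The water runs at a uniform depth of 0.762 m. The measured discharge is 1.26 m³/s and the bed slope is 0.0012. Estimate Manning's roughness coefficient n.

n = 0.015

For a circular section of diameter D = 1.76 m at depth y = 0.762 m, the central angle is θ = 2 arccos(1 − 2y/D) = 2.873 rad. Then A = (D²/8)(θ − sin θ) = 1.009 m² and P = Dθ/2 = 2.528 m.
Hydraulic radius R = A/P = 1.009/2.528 = 0.3993 m.
Rearranging Manning's equation: n = (1/Q) A R^(2/3) S^(1/2) = (1/1.26) × 1.009 × 0.3993^(2/3) × √0.0012 = 0.015.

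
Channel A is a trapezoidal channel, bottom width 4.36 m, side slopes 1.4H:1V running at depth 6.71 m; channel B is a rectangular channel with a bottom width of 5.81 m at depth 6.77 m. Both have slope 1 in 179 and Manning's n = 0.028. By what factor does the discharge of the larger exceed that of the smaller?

3.28

Channel A: With bottom width b = 4.36 m and side slope z = 1.4: A = (b + zy)y = (4.36 + 1.4×6.71)×6.71 = 92.29 m²; P = b + 2y√(1+z²) = 4.36 + 2×6.71×1.72 = 27.45 m. Hydraulic radius R = A/P = 92.29/27.45 = 3.362 m. Q_A = (1/0.028)·92.29·3.362^(2/3)·√0.005587 = 552.9 m³/s.
Channel B: Flow area A = b·y = 5.81 × 6.77 = 39.33 m². Wetted perimeter P = b + 2y = 5.81 + 2×6.77 = 19.35 m. Hydraulic radius R = A/P = 39.33/19.35 = 2.033 m. Q_B = (1/0.028)·39.33·2.033^(2/3)·√0.005587 = 168.5 m³/s.
The larger discharge is 552.9 m³/s and the smaller is 168.5 m³/s; the ratio is 3.28.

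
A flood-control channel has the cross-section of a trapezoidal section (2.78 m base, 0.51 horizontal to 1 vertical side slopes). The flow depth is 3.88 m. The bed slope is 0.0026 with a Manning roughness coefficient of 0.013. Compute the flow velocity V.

With bottom width b = 2.78 m and side slope z = 0.51: A = (b + zy)y = (2.78 + 0.51×3.88)×3.88 = 18.46 m²; P = b + 2y√(1+z²) = 2.78 + 2×3.88×1.123 = 11.49 m.
Hydraulic radius R = A/P = 18.46/11.49 = 1.607 m.
From Manning's equation, V = (1/n) R^(2/3) S^(1/2) = (1/0.013) × 1.607^(2/3) × 0.0026^(1/2) = 5.38 m/s.

V = 5.38 m/s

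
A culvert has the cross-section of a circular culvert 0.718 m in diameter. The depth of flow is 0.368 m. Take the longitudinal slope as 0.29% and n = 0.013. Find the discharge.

For a circular section of diameter D = 0.718 m at depth y = 0.368 m, the central angle is θ = 2 arccos(1 − 2y/D) = 3.192 rad. Then A = (D²/8)(θ − sin θ) = 0.2089 m² and P = Dθ/2 = 1.146 m.
Hydraulic radius R = A/P = 0.2089/1.146 = 0.1823 m.
Manning's equation: Q = (1/n) A R^(2/3) S^(1/2) = (1/0.013) × 0.2089 × 0.1823^(2/3) × 0.0029^(1/2) = 0.278 m³/s.

Q = 0.278 m³/s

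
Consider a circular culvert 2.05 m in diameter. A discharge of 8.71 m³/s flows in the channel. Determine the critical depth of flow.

y_c = 1.42 m

At critical depth, Q² T / (g A³) = 1, i.e. A³/T = Q²/g = 8.71²/9.81 = 7.733.
Try y = 1.02 m: A³/T = 2.152 — short.
Try y = 1.77 m: A³/T = 19.75 — over.
Try y = 1.42 m: A³/T = 7.675 — ≈ 7.733.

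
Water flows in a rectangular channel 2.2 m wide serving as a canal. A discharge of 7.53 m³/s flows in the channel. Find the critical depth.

y_c = 1.06 m

For a rectangular channel, critical depth y_c = (q²/g)^(1/3) where q = Q/b = 7.53/2.2 = 3.423 m²/s.
So y_c = (3.423²/9.81)^(1/3) = 1.06 m.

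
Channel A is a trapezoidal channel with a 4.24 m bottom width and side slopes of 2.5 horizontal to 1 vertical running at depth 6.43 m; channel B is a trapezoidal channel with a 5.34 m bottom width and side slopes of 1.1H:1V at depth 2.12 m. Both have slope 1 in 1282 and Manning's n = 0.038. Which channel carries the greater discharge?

Channel A: With bottom width b = 4.24 m and side slope z = 2.5: A = (b + zy)y = (4.24 + 2.5×6.43)×6.43 = 130.6 m²; P = b + 2y√(1+z²) = 4.24 + 2×6.43×2.693 = 38.87 m. Hydraulic radius R = A/P = 130.6/38.87 = 3.361 m. Q_A = (1/0.038)·130.6·3.361^(2/3)·√0.00078 = 215.4 m³/s.
Channel B: With bottom width b = 5.34 m and side slope z = 1.1: A = (b + zy)y = (5.34 + 1.1×2.12)×2.12 = 16.26 m²; P = b + 2y√(1+z²) = 5.34 + 2×2.12×1.487 = 11.64 m. Hydraulic radius R = A/P = 16.26/11.64 = 1.397 m. Q_B = (1/0.038)·16.26·1.397^(2/3)·√0.00078 = 14.94 m³/s.
Q_A = 215.4 m³/s vs Q_B = 14.94 m³/s, so channel A carries more.

channel A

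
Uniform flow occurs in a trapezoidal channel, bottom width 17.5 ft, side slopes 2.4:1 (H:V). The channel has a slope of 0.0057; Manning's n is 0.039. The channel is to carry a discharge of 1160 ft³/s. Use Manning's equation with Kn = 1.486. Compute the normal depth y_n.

Manning's equation rearranged: A R^(2/3) = nQ / (1.486·√S) = 0.039 × 1160 / (1.486 × √0.0057) = 403.2.
At y = 6.76 ft: A R^(2/3) = 605.6 — over.
At y = 4.92 ft: A R^(2/3) = 322.6 — short.
At y = 5.51 ft: A R^(2/3) = 402.6 — close enough.

y_n = 5.51 ft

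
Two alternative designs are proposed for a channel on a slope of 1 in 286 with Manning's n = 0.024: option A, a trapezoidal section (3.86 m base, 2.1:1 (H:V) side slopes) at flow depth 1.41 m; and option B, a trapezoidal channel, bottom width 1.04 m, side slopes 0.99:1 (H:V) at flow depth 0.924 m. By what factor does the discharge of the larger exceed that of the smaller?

Channel A: With bottom width b = 3.86 m and side slope z = 2.1: A = (b + zy)y = (3.86 + 2.1×1.41)×1.41 = 9.618 m²; P = b + 2y√(1+z²) = 3.86 + 2×1.41×2.326 = 10.42 m. Hydraulic radius R = A/P = 9.618/10.42 = 0.9231 m. Q_A = (1/0.024)·9.618·0.9231^(2/3)·√0.003497 = 22.46 m³/s.
Channel B: With bottom width b = 1.04 m and side slope z = 0.99: A = (b + zy)y = (1.04 + 0.99×0.924)×0.924 = 1.806 m²; P = b + 2y√(1+z²) = 1.04 + 2×0.924×1.407 = 3.64 m. Hydraulic radius R = A/P = 1.806/3.64 = 0.4961 m. Q_B = (1/0.024)·1.806·0.4961^(2/3)·√0.003497 = 2.789 m³/s.
The larger discharge is 22.46 m³/s and the smaller is 2.789 m³/s; the ratio is 8.05.

8.05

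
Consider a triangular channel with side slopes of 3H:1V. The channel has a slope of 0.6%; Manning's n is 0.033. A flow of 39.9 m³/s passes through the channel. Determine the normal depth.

Manning's equation rearranged: A R^(2/3) = nQ / (1·√S) = 0.033 × 39.9 / (√0.006) = 17.
Trying y = 1.82 m: A R^(2/3) = 9.01 — short.
Trying y = 2.82 m: A R^(2/3) = 28.96 — over.
Trying y = 2.31 m: A R^(2/3) = 17.01 — close enough.

y_n = 2.31 m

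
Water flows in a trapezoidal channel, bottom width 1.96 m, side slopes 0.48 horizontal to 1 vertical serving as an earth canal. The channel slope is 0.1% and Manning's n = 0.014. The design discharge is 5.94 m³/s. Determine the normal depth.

y_n = 1.3 m

Manning's equation rearranged: A R^(2/3) = nQ / (1·√S) = 0.014 × 5.94 / (√0.001) = 2.63.
Trying y = 1.07 m: A R^(2/3) = 1.905 — short.
Trying y = 1.5 m: A R^(2/3) = 3.349 — over.
Trying y = 1.3 m: A R^(2/3) = 2.632 — close enough.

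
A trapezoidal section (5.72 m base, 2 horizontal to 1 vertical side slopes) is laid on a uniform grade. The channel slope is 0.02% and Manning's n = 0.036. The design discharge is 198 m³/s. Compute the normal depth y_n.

y_n = 8.39 m

Manning's equation rearranged: A R^(2/3) = nQ / (1·√S) = 0.036 × 198 / (√0.0002) = 504.
At y = 10.3 m: A R^(2/3) = 817.4 — high.
At y = 6.2 m: A R^(2/3) = 252 — low.
At y = 8.39 m: A R^(2/3) = 504.2 — close enough.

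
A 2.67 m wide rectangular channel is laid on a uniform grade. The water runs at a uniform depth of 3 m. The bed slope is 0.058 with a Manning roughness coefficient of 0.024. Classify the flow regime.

Flow area A = b·y = 2.67 × 3 = 8.01 m². Wetted perimeter P = b + 2y = 2.67 + 2×3 = 8.67 m.
Hydraulic radius R = A/P = 8.01/8.67 = 0.9239 m.
V = (1/n) R^(2/3) √S = (1/0.024) × 0.9239^(2/3) × √0.058 = 9.519 m/s. Hydraulic depth D_h = A/T = 8.01/2.67 = 3 m.
Froude number Fr = V/√(g·D_h) = 9.519/√(9.81×3) = 1.75, which is greater than 1, so the flow is supercritical.

supercritical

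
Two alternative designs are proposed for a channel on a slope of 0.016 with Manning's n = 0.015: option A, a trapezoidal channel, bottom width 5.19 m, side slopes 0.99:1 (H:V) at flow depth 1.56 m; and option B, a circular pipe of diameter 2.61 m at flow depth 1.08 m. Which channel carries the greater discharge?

Channel A: With bottom width b = 5.19 m and side slope z = 0.99: A = (b + zy)y = (5.19 + 0.99×1.56)×1.56 = 10.51 m²; P = b + 2y√(1+z²) = 5.19 + 2×1.56×1.407 = 9.58 m. Hydraulic radius R = A/P = 10.51/9.58 = 1.097 m. Q_A = (1/0.015)·10.51·1.097^(2/3)·√0.016 = 94.21 m³/s.
Channel B: For a circular section of diameter D = 2.61 m at depth y = 1.08 m, the central angle is θ = 2 arccos(1 − 2y/D) = 2.795 rad. Then A = (D²/8)(θ − sin θ) = 2.091 m² and P = Dθ/2 = 3.648 m. Hydraulic radius R = A/P = 2.091/3.648 = 0.5732 m. Q_B = (1/0.015)·2.091·0.5732^(2/3)·√0.016 = 12.17 m³/s.
Q_A = 94.21 m³/s vs Q_B = 12.17 m³/s, so channel A carries more.

channel A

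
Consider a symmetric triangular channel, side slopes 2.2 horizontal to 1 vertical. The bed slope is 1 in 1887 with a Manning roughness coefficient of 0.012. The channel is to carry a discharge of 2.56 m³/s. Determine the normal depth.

y_n = 1.01 m

Manning's equation rearranged: A R^(2/3) = nQ / (1·√S) = 0.012 × 2.56 / (√0.0005299) = 1.334.
Trying y = 1.13 m: A R^(2/3) = 1.803 — too large.
Trying y = 0.789 m: A R^(2/3) = 0.692 — too small.
Trying y = 1.01 m: A R^(2/3) = 1.337 — close enough.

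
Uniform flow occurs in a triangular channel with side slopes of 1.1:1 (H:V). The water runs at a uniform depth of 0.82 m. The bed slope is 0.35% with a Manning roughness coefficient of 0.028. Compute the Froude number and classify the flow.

For a triangular section with side slope z = 1.1: A = zy² = 1.1×0.82² = 0.7396 m²; P = 2y√(1+z²) = 2×0.82×1.487 = 2.438 m.
Hydraulic radius R = A/P = 0.7396/2.438 = 0.3034 m.
V = (1/n) R^(2/3) √S = (1/0.028) × 0.3034^(2/3) × √0.0035 = 0.954 m/s. Hydraulic depth D_h = A/T = 0.7396/1.804 = 0.41 m.
Froude number Fr = V/√(g·D_h) = 0.954/√(9.81×0.41) = 0.476, which is less than 1, so the flow is subcritical.

subcritical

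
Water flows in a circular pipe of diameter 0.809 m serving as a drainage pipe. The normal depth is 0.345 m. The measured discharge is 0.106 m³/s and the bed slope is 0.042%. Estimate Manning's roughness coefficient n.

n = 0.013

For a circular section of diameter D = 0.809 m at depth y = 0.345 m, the central angle is θ = 2 arccos(1 − 2y/D) = 2.846 rad. Then A = (D²/8)(θ − sin θ) = 0.2091 m² and P = Dθ/2 = 1.151 m.
Hydraulic radius R = A/P = 0.2091/1.151 = 0.1816 m.
Rearranging Manning's equation: n = (1/Q) A R^(2/3) S^(1/2) = (1/0.106) × 0.2091 × 0.1816^(2/3) × √0.00042 = 0.013.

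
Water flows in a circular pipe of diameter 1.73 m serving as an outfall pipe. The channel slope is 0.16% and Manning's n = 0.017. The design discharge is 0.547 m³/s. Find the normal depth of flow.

y_n = 0.487 m

Manning's equation rearranged: A R^(2/3) = nQ / (1·√S) = 0.017 × 0.547 / (√0.0016) = 0.2325.
Try y = 0.358 m: A R^(2/3) = 0.1261 — short.
Try y = 0.487 m: A R^(2/3) = 0.2326 — close enough.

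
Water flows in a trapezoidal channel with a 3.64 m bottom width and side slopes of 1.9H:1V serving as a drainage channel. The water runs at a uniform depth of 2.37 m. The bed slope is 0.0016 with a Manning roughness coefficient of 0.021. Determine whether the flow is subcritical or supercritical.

subcritical

With bottom width b = 3.64 m and side slope z = 1.9: A = (b + zy)y = (3.64 + 1.9×2.37)×2.37 = 19.3 m²; P = b + 2y√(1+z²) = 3.64 + 2×2.37×2.147 = 13.82 m.
Hydraulic radius R = A/P = 19.3/13.82 = 1.397 m.
V = (1/n) R^(2/3) √S = (1/0.021) × 1.397^(2/3) × √0.0016 = 2.38 m/s. Hydraulic depth D_h = A/T = 19.3/12.65 = 1.526 m.
Froude number Fr = V/√(g·D_h) = 2.38/√(9.81×1.526) = 0.615, which is less than 1, so the flow is subcritical.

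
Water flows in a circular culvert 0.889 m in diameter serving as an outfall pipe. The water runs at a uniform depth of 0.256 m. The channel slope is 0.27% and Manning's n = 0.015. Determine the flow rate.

For a circular section of diameter D = 0.889 m at depth y = 0.256 m, the central angle is θ = 2 arccos(1 − 2y/D) = 2.266 rad. Then A = (D²/8)(θ − sin θ) = 0.1479 m² and P = Dθ/2 = 1.007 m.
Hydraulic radius R = A/P = 0.1479/1.007 = 0.1469 m.
Manning's equation: Q = (1/n) A R^(2/3) S^(1/2) = (1/0.015) × 0.1479 × 0.1469^(2/3) × 0.0027^(1/2) = 0.143 m³/s.

Q = 0.143 m³/s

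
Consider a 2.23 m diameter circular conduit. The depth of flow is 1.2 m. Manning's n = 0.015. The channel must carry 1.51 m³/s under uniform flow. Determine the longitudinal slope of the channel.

S = 0.000229

For a circular section of diameter D = 2.23 m at depth y = 1.2 m, the central angle is θ = 2 arccos(1 − 2y/D) = 3.294 rad. Then A = (D²/8)(θ − sin θ) = 2.142 m² and P = Dθ/2 = 3.673 m.
Hydraulic radius R = A/P = 2.142/3.673 = 0.5832 m.
From Manning's equation, S = [nQ / (1 A R^(2/3))]² = [0.015 × 1.51 / (1 × 2.142 × 0.5832^(2/3))]² = 0.000229.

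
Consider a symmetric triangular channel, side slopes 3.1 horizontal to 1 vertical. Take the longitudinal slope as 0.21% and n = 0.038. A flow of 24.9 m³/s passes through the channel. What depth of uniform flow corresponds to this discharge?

y_n = 2.45 m

Manning's equation rearranged: A R^(2/3) = nQ / (1·√S) = 0.038 × 24.9 / (√0.0021) = 20.65.
Try y = 1.72 m: A R^(2/3) = 8.025 — low.
Try y = 2.8 m: A R^(2/3) = 29.43 — high.
Try y = 2.45 m: A R^(2/3) = 20.61 — ≈ 20.65.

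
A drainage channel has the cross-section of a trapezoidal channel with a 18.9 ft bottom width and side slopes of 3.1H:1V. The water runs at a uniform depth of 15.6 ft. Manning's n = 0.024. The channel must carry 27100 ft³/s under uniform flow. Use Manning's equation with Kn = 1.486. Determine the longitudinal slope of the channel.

With bottom width b = 18.9 ft and side slope z = 3.1: A = (b + zy)y = (18.9 + 3.1×15.6)×15.6 = 1049 ft²; P = b + 2y√(1+z²) = 18.9 + 2×15.6×3.257 = 120.5 ft.
Hydraulic radius R = A/P = 1049/120.5 = 8.706 ft.
From Manning's equation, S = [nQ / (1.486 A R^(2/3))]² = [0.024 × 27100 / (1.486 × 1049 × 8.706^(2/3))]² = 0.00972.

S = 0.00972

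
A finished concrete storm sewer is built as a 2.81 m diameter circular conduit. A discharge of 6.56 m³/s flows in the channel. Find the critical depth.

At critical depth, Q² T / (g A³) = 1, i.e. A³/T = Q²/g = 6.56²/9.81 = 4.387.
Try y = 1.28 m: A³/T = 7.431 — too large.
Try y = 0.96 m: A³/T = 2.46 — too small.
Try y = 1.12 m: A³/T = 4.453 — ≈ 4.387.

y_c = 1.12 m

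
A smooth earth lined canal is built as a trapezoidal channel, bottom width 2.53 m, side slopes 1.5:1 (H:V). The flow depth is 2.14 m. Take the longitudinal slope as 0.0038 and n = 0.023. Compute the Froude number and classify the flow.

With bottom width b = 2.53 m and side slope z = 1.5: A = (b + zy)y = (2.53 + 1.5×2.14)×2.14 = 12.28 m²; P = b + 2y√(1+z²) = 2.53 + 2×2.14×1.803 = 10.25 m.
Hydraulic radius R = A/P = 12.28/10.25 = 1.199 m.
V = (1/n) R^(2/3) √S = (1/0.023) × 1.199^(2/3) × √0.0038 = 3.025 m/s. Hydraulic depth D_h = A/T = 12.28/8.95 = 1.372 m.
Froude number Fr = V/√(g·D_h) = 3.025/√(9.81×1.372) = 0.824, which is less than 1, so the flow is subcritical.

subcritical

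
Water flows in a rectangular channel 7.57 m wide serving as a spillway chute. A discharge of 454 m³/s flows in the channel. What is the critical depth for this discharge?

y_c = 7.16 m

For a rectangular channel, critical depth y_c = (q²/g)^(1/3) where q = Q/b = 454/7.57 = 59.97 m²/s.
So y_c = (59.97²/9.81)^(1/3) = 7.16 m.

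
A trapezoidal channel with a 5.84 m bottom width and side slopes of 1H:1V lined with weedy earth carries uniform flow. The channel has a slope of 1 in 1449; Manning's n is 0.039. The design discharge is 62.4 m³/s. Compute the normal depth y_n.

Manning's equation rearranged: A R^(2/3) = nQ / (1·√S) = 0.039 × 62.4 / (√0.0006901) = 92.64.
Try y = 3.54 m: A R^(2/3) = 54.36 — short.
Try y = 5.13 m: A R^(2/3) = 110.9 — over.
Try y = 4.68 m: A R^(2/3) = 92.63 — close enough.

y_n = 4.68 m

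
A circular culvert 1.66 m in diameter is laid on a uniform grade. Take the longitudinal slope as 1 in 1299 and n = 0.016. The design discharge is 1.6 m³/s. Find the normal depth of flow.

Manning's equation rearranged: A R^(2/3) = nQ / (1·√S) = 0.016 × 1.6 / (√0.0007698) = 0.9227.
Try y = 1.23 m: A R^(2/3) = 1.082 — too large.
Try y = 0.953 m: A R^(2/3) = 0.7553 — too small.
Try y = 1.09 m: A R^(2/3) = 0.924 — close enough.

y_n = 1.09 m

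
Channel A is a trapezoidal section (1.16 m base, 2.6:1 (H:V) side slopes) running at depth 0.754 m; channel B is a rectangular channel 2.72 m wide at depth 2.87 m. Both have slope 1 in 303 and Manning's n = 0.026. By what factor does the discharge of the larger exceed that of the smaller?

5.45

Channel A: With bottom width b = 1.16 m and side slope z = 2.6: A = (b + zy)y = (1.16 + 2.6×0.754)×0.754 = 2.353 m²; P = b + 2y√(1+z²) = 1.16 + 2×0.754×2.786 = 5.361 m. Hydraulic radius R = A/P = 2.353/5.361 = 0.4389 m. Q_A = (1/0.026)·2.353·0.4389^(2/3)·√0.0033 = 3.002 m³/s.
Channel B: Flow area A = b·y = 2.72 × 2.87 = 7.806 m². Wetted perimeter P = b + 2y = 2.72 + 2×2.87 = 8.46 m. Hydraulic radius R = A/P = 7.806/8.46 = 0.9227 m. Q_B = (1/0.026)·7.806·0.9227^(2/3)·√0.0033 = 16.35 m³/s.
The larger discharge is 16.35 m³/s and the smaller is 3.002 m³/s; the ratio is 5.45.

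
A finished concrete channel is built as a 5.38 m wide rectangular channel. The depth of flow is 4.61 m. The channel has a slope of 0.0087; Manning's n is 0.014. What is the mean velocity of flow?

V = 9.49 m/s

Flow area A = b·y = 5.38 × 4.61 = 24.8 m². Wetted perimeter P = b + 2y = 5.38 + 2×4.61 = 14.6 m.
Hydraulic radius R = A/P = 24.8/14.6 = 1.699 m.
From Manning's equation, V = (1/n) R^(2/3) S^(1/2) = (1/0.014) × 1.699^(2/3) × 0.0087^(1/2) = 9.49 m/s.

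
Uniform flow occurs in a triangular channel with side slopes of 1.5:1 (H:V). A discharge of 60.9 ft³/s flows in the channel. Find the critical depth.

At critical depth, Q² T / (g A³) = 1, i.e. A³/T = Q²/g = 60.9²/32.2 = 115.2.
Try y = 3.08 ft: A³/T = 311.8 — over.
Try y = 2.52 ft: A³/T = 114.3 — matches.

y_c = 2.52 ft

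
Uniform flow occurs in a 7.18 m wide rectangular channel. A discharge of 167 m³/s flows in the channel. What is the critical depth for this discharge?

y_c = 3.81 m

For a rectangular channel, critical depth y_c = (q²/g)^(1/3) where q = Q/b = 167/7.18 = 23.26 m²/s.
So y_c = (23.26²/9.81)^(1/3) = 3.81 m.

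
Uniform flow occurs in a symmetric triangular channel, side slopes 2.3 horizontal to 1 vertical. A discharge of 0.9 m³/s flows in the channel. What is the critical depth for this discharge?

At critical depth, Q² T / (g A³) = 1, i.e. A³/T = Q²/g = 0.9²/9.81 = 0.08257.
Try y = 0.614 m: A³/T = 0.2308 — over.
Try y = 0.5 m: A³/T = 0.08266 — matches.

y_c = 0.5 m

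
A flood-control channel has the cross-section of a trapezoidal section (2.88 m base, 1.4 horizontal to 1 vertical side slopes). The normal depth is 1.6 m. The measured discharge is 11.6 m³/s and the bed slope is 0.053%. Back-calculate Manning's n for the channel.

n = 0.016

With bottom width b = 2.88 m and side slope z = 1.4: A = (b + zy)y = (2.88 + 1.4×1.6)×1.6 = 8.192 m²; P = b + 2y√(1+z²) = 2.88 + 2×1.6×1.72 = 8.385 m.
Hydraulic radius R = A/P = 8.192/8.385 = 0.9769 m.
Rearranging Manning's equation: n = (1/Q) A R^(2/3) S^(1/2) = (1/11.6) × 8.192 × 0.9769^(2/3) × √0.00053 = 0.016.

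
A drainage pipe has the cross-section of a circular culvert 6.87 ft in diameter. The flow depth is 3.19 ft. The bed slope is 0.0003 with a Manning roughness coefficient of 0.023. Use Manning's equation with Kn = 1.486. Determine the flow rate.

Q = 26.2 ft³/s

For a circular section of diameter D = 6.87 ft at depth y = 3.19 ft, the central angle is θ = 2 arccos(1 − 2y/D) = 2.999 rad. Then A = (D²/8)(θ − sin θ) = 16.85 ft² and P = Dθ/2 = 10.3 ft.
Hydraulic radius R = A/P = 16.85/10.3 = 1.636 ft.
Manning's equation: Q = (1.486/n) A R^(2/3) S^(1/2) = (1.486/0.023) × 16.85 × 1.636^(2/3) × 0.0003^(1/2) = 26.2 ft³/s.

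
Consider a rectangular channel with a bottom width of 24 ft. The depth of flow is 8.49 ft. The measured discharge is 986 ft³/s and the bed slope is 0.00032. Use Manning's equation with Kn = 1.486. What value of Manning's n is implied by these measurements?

n = 0.016

Flow area A = b·y = 24 × 8.49 = 203.8 ft². Wetted perimeter P = b + 2y = 24 + 2×8.49 = 40.98 ft.
Hydraulic radius R = A/P = 203.8/40.98 = 4.972 ft.
Rearranging Manning's equation: n = (1.486/Q) A R^(2/3) S^(1/2) = (1.486/986) × 203.8 × 4.972^(2/3) × √0.00032 = 0.016.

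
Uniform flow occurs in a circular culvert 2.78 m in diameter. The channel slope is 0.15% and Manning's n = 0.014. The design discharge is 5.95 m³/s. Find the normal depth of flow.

y_n = 1.31 m

Manning's equation rearranged: A R^(2/3) = nQ / (1·√S) = 0.014 × 5.95 / (√0.0015) = 2.151.
Trying y = 1.16 m: A R^(2/3) = 1.733 — too small.
Trying y = 1.54 m: A R^(2/3) = 2.822 — too large.
Trying y = 1.31 m: A R^(2/3) = 2.151 — close enough.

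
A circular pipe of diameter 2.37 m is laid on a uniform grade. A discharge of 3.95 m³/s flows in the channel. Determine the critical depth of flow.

y_c = 0.902 m

At critical depth, Q² T / (g A³) = 1, i.e. A³/T = Q²/g = 3.95²/9.81 = 1.59.
Trying y = 1.08 m: A³/T = 3.176 — over.
Trying y = 0.78 m: A³/T = 0.9087 — short.
Trying y = 0.902 m: A³/T = 1.592 — ≈ 1.59.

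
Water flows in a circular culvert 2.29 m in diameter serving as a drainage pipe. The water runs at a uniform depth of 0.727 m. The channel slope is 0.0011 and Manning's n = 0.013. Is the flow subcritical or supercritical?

subcritical

For a circular section of diameter D = 2.29 m at depth y = 0.727 m, the central angle is θ = 2 arccos(1 − 2y/D) = 2.394 rad. Then A = (D²/8)(θ − sin θ) = 1.124 m² and P = Dθ/2 = 2.741 m.
Hydraulic radius R = A/P = 1.124/2.741 = 0.41 m.
V = (1/n) R^(2/3) √S = (1/0.013) × 0.41^(2/3) × √0.0011 = 1.408 m/s. Hydraulic depth D_h = A/T = 1.124/2.132 = 0.5271 m.
Froude number Fr = V/√(g·D_h) = 1.408/√(9.81×0.5271) = 0.619, which is less than 1, so the flow is subcritical.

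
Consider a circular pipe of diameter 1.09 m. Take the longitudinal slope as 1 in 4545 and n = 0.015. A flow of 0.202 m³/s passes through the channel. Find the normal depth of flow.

y_n = 0.558 m

Manning's equation rearranged: A R^(2/3) = nQ / (1·√S) = 0.015 × 0.202 / (√0.00022) = 0.2043.
Try y = 0.714 m: A R^(2/3) = 0.3 — high.
Try y = 0.453 m: A R^(2/3) = 0.1417 — low.
Try y = 0.558 m: A R^(2/3) = 0.2041 — close enough.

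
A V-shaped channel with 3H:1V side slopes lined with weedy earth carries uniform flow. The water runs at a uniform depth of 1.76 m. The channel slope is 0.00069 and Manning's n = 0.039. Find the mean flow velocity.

For a triangular section with side slope z = 3: A = zy² = 3×1.76² = 9.293 m²; P = 2y√(1+z²) = 2×1.76×3.162 = 11.13 m.
Hydraulic radius R = A/P = 9.293/11.13 = 0.8348 m.
From Manning's equation, V = (1/n) R^(2/3) S^(1/2) = (1/0.039) × 0.8348^(2/3) × 0.00069^(1/2) = 0.597 m/s.

V = 0.597 m/s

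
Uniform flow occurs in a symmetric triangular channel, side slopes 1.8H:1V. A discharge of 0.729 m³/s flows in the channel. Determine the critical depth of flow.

At critical depth, Q² T / (g A³) = 1, i.e. A³/T = Q²/g = 0.729²/9.81 = 0.05417.
Trying y = 0.632 m: A³/T = 0.1633 — over.
Trying y = 0.402 m: A³/T = 0.01701 — short.
Trying y = 0.507 m: A³/T = 0.05427 — ≈ 0.05417.

y_c = 0.507 m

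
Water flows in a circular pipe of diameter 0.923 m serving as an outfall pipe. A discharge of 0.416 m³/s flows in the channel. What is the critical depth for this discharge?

At critical depth, Q² T / (g A³) = 1, i.e. A³/T = Q²/g = 0.416²/9.81 = 0.01764.
Try y = 0.426 m: A³/T = 0.02988 — too large.
Try y = 0.293 m: A³/T = 0.00708 — too small.
Try y = 0.371 m: A³/T = 0.01759 — close enough.

y_c = 0.371 m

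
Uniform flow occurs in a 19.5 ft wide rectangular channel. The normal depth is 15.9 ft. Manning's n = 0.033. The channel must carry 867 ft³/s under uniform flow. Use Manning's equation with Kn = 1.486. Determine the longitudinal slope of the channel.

Flow area A = b·y = 19.5 × 15.9 = 310.1 ft². Wetted perimeter P = b + 2y = 19.5 + 2×15.9 = 51.3 ft.
Hydraulic radius R = A/P = 310.1/51.3 = 6.044 ft.
From Manning's equation, S = [nQ / (1.486 A R^(2/3))]² = [0.033 × 867 / (1.486 × 310.1 × 6.044^(2/3))]² = 0.00035.

S = 0.00035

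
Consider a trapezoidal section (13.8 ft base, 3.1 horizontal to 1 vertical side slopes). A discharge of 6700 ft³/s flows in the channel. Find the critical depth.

y_c = 10.4 ft

At critical depth, Q² T / (g A³) = 1, i.e. A³/T = Q²/g = 6700²/32.2 = 1394000.
At y = 12.6 ft: A³/T = 3214000 — high.
At y = 8.13 ft: A³/T = 496600 — low.
At y = 10.4 ft: A³/T = 1402000 — close enough.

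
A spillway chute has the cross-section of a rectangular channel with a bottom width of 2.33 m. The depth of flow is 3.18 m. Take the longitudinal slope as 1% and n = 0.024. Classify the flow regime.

Flow area A = b·y = 2.33 × 3.18 = 7.409 m². Wetted perimeter P = b + 2y = 2.33 + 2×3.18 = 8.69 m.
Hydraulic radius R = A/P = 7.409/8.69 = 0.8526 m.
V = (1/n) R^(2/3) √S = (1/0.024) × 0.8526^(2/3) × √0.01 = 3.747 m/s. Hydraulic depth D_h = A/T = 7.409/2.33 = 3.18 m.
Froude number Fr = V/√(g·D_h) = 3.747/√(9.81×3.18) = 0.671, which is less than 1, so the flow is subcritical.

subcritical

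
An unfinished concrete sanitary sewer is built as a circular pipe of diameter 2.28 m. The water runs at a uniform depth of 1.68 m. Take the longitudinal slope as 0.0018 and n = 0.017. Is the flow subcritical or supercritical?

For a circular section of diameter D = 2.28 m at depth y = 1.68 m, the central angle is θ = 2 arccos(1 − 2y/D) = 4.129 rad. Then A = (D²/8)(θ − sin θ) = 3.225 m² and P = Dθ/2 = 4.707 m.
Hydraulic radius R = A/P = 3.225/4.707 = 0.6852 m.
V = (1/n) R^(2/3) √S = (1/0.017) × 0.6852^(2/3) × √0.0018 = 1.94 m/s. Hydraulic depth D_h = A/T = 3.225/2.008 = 1.606 m.
Froude number Fr = V/√(g·D_h) = 1.94/√(9.81×1.606) = 0.489, which is less than 1, so the flow is subcritical.

subcritical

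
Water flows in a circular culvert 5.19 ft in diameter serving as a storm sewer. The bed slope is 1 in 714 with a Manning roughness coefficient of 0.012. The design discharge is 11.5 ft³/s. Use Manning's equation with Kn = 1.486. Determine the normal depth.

y_n = 1.1 ft

Manning's equation rearranged: A R^(2/3) = nQ / (1.486·√S) = 0.012 × 11.5 / (1.486 × √0.001401) = 2.481.
Trying y = 0.888 ft: A R^(2/3) = 1.604 — short.
Trying y = 1.21 ft: A R^(2/3) = 3 — over.
Trying y = 1.1 ft: A R^(2/3) = 2.478 — close enough.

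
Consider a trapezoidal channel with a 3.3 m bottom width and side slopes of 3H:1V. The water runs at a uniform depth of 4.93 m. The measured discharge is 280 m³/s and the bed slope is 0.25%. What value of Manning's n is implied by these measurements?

n = 0.03

With bottom width b = 3.3 m and side slope z = 3: A = (b + zy)y = (3.3 + 3×4.93)×4.93 = 89.18 m²; P = b + 2y√(1+z²) = 3.3 + 2×4.93×3.162 = 34.48 m.
Hydraulic radius R = A/P = 89.18/34.48 = 2.587 m.
Rearranging Manning's equation: n = (1/Q) A R^(2/3) S^(1/2) = (1/280) × 89.18 × 2.587^(2/3) × √0.0025 = 0.03.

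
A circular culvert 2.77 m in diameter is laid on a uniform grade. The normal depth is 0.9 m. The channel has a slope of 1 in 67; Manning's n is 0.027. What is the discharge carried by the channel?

Q = 4.87 m³/s

For a circular section of diameter D = 2.77 m at depth y = 0.9 m, the central angle is θ = 2 arccos(1 − 2y/D) = 2.426 rad. Then A = (D²/8)(θ − sin θ) = 1.698 m² and P = Dθ/2 = 3.36 m.
Hydraulic radius R = A/P = 1.698/3.36 = 0.5052 m.
Manning's equation: Q = (1/n) A R^(2/3) S^(1/2) = (1/0.027) × 1.698 × 0.5052^(2/3) × 0.01493^(1/2) = 4.87 m³/s.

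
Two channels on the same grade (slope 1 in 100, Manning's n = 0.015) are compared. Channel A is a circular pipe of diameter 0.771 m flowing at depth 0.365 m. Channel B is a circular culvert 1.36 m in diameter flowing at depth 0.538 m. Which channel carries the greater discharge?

channel B

Channel A: For a circular section of diameter D = 0.771 m at depth y = 0.365 m, the central angle is θ = 2 arccos(1 − 2y/D) = 3.035 rad. Then A = (D²/8)(θ − sin θ) = 0.2176 m² and P = Dθ/2 = 1.17 m. Hydraulic radius R = A/P = 0.2176/1.17 = 0.186 m. Q_A = (1/0.015)·0.2176·0.186^(2/3)·√0.01 = 0.4728 m³/s.
Channel B: For a circular section of diameter D = 1.36 m at depth y = 0.538 m, the central angle is θ = 2 arccos(1 − 2y/D) = 2.721 rad. Then A = (D²/8)(θ − sin θ) = 0.5346 m² and P = Dθ/2 = 1.85 m. Hydraulic radius R = A/P = 0.5346/1.85 = 0.289 m. Q_B = (1/0.015)·0.5346·0.289^(2/3)·√0.01 = 1.558 m³/s.
Q_A = 0.4728 m³/s vs Q_B = 1.558 m³/s, so channel B carries more.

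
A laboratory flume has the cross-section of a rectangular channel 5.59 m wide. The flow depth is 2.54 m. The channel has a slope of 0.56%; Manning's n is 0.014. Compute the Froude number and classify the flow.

Flow area A = b·y = 5.59 × 2.54 = 14.2 m². Wetted perimeter P = b + 2y = 5.59 + 2×2.54 = 10.67 m.
Hydraulic radius R = A/P = 14.2/10.67 = 1.331 m.
V = (1/n) R^(2/3) √S = (1/0.014) × 1.331^(2/3) × √0.0056 = 6.467 m/s. Hydraulic depth D_h = A/T = 14.2/5.59 = 2.54 m.
Froude number Fr = V/√(g·D_h) = 6.467/√(9.81×2.54) = 1.3, which is greater than 1, so the flow is supercritical.

supercritical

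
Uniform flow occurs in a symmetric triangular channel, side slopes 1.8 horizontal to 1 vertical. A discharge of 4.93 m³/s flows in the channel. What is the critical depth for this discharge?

y_c = 1.09 m

At critical depth, Q² T / (g A³) = 1, i.e. A³/T = Q²/g = 4.93²/9.81 = 2.478.
At y = 0.933 m: A³/T = 1.145 — short.
At y = 1.39 m: A³/T = 8.406 — over.
At y = 1.09 m: A³/T = 2.493 — close enough.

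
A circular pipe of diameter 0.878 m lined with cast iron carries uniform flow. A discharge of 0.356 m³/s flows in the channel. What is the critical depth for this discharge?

y_c = 0.348 m

At critical depth, Q² T / (g A³) = 1, i.e. A³/T = Q²/g = 0.356²/9.81 = 0.01292.
At y = 0.239 m: A³/T = 0.003038 — short.
At y = 0.429 m: A³/T = 0.02893 — over.
At y = 0.348 m: A³/T = 0.01298 — close enough.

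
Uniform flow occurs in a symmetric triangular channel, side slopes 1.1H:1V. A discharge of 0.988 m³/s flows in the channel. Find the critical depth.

y_c = 0.697 m

At critical depth, Q² T / (g A³) = 1, i.e. A³/T = Q²/g = 0.988²/9.81 = 0.0995.
At y = 0.759 m: A³/T = 0.1524 — too large.
At y = 0.697 m: A³/T = 0.09952 — matches.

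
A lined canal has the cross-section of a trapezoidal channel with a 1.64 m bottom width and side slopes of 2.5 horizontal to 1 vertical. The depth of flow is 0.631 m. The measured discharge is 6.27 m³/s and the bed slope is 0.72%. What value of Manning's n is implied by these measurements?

n = 0.015

With bottom width b = 1.64 m and side slope z = 2.5: A = (b + zy)y = (1.64 + 2.5×0.631)×0.631 = 2.03 m²; P = b + 2y√(1+z²) = 1.64 + 2×0.631×2.693 = 5.038 m.
Hydraulic radius R = A/P = 2.03/5.038 = 0.403 m.
Rearranging Manning's equation: n = (1/Q) A R^(2/3) S^(1/2) = (1/6.27) × 2.03 × 0.403^(2/3) × √0.0072 = 0.015.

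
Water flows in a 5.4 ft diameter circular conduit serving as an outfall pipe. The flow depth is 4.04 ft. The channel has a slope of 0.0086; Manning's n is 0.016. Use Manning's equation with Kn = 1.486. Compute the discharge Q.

Q = 219 ft³/s

For a circular section of diameter D = 5.4 ft at depth y = 4.04 ft, the central angle is θ = 2 arccos(1 − 2y/D) = 4.18 rad. Then A = (D²/8)(θ − sin θ) = 18.38 ft² and P = Dθ/2 = 11.29 ft.
Hydraulic radius R = A/P = 18.38/11.29 = 1.628 ft.
Manning's equation: Q = (1.486/n) A R^(2/3) S^(1/2) = (1.486/0.016) × 18.38 × 1.628^(2/3) × 0.0086^(1/2) = 219 ft³/s.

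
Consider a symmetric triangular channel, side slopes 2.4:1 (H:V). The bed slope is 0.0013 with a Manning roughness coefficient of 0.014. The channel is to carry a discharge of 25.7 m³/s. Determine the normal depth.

Manning's equation rearranged: A R^(2/3) = nQ / (1·√S) = 0.014 × 25.7 / (√0.0013) = 9.979.
Trying y = 1.51 m: A R^(2/3) = 4.302 — short.
Trying y = 2.07 m: A R^(2/3) = 9.976 — matches.

y_n = 2.07 m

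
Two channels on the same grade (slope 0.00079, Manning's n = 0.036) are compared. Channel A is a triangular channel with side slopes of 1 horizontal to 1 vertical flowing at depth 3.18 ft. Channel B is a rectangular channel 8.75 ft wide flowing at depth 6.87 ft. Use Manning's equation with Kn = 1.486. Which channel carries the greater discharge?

channel B

Channel A: For a triangular section with side slope z = 1: A = zy² = 1×3.18² = 10.11 ft²; P = 2y√(1+z²) = 2×3.18×1.414 = 8.994 ft. Hydraulic radius R = A/P = 10.11/8.994 = 1.124 ft. Q_A = (1.486/0.036)·10.11·1.124^(2/3)·√0.00079 = 12.69 ft³/s.
Channel B: Flow area A = b·y = 8.75 × 6.87 = 60.11 ft². Wetted perimeter P = b + 2y = 8.75 + 2×6.87 = 22.49 ft. Hydraulic radius R = A/P = 60.11/22.49 = 2.673 ft. Q_B = (1.486/0.036)·60.11·2.673^(2/3)·√0.00079 = 134.3 ft³/s.
Q_A = 12.69 ft³/s vs Q_B = 134.3 ft³/s, so channel B carries more.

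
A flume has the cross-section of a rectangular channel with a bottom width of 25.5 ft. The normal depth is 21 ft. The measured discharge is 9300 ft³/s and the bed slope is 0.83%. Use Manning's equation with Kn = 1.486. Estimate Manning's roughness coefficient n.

Flow area A = b·y = 25.5 × 21 = 535.5 ft². Wetted perimeter P = b + 2y = 25.5 + 2×21 = 67.5 ft.
Hydraulic radius R = A/P = 535.5/67.5 = 7.933 ft.
Rearranging Manning's equation: n = (1.486/Q) A R^(2/3) S^(1/2) = (1.486/9300) × 535.5 × 7.933^(2/3) × √0.0083 = 0.031.

n = 0.031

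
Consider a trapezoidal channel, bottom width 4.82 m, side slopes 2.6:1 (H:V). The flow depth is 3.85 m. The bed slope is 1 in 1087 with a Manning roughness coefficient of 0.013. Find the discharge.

With bottom width b = 4.82 m and side slope z = 2.6: A = (b + zy)y = (4.82 + 2.6×3.85)×3.85 = 57.1 m²; P = b + 2y√(1+z²) = 4.82 + 2×3.85×2.786 = 26.27 m.
Hydraulic radius R = A/P = 57.1/26.27 = 2.173 m.
Manning's equation: Q = (1/n) A R^(2/3) S^(1/2) = (1/0.013) × 57.1 × 2.173^(2/3) × 0.00092^(1/2) = 224 m³/s.

Q = 224 m³/s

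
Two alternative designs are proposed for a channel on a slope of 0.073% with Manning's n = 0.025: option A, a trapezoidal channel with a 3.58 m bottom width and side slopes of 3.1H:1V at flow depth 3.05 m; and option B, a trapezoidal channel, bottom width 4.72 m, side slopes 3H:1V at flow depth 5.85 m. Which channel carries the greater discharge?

Channel A: With bottom width b = 3.58 m and side slope z = 3.1: A = (b + zy)y = (3.58 + 3.1×3.05)×3.05 = 39.76 m²; P = b + 2y√(1+z²) = 3.58 + 2×3.05×3.257 = 23.45 m. Hydraulic radius R = A/P = 39.76/23.45 = 1.695 m. Q_A = (1/0.025)·39.76·1.695^(2/3)·√0.00073 = 61.09 m³/s.
Channel B: With bottom width b = 4.72 m and side slope z = 3: A = (b + zy)y = (4.72 + 3×5.85)×5.85 = 130.3 m²; P = b + 2y√(1+z²) = 4.72 + 2×5.85×3.162 = 41.72 m. Hydraulic radius R = A/P = 130.3/41.72 = 3.123 m. Q_B = (1/0.025)·130.3·3.123^(2/3)·√0.00073 = 300.8 m³/s.
Q_A = 61.09 m³/s vs Q_B = 300.8 m³/s, so channel B carries more.

channel B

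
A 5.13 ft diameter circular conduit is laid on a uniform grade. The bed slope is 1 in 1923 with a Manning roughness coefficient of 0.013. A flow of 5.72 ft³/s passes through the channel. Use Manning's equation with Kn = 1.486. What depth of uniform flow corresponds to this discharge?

Manning's equation rearranged: A R^(2/3) = nQ / (1.486·√S) = 0.013 × 5.72 / (1.486 × √0.00052) = 2.194.
Try y = 0.751 ft: A R^(2/3) = 1.128 — short.
Try y = 1.32 ft: A R^(2/3) = 3.538 — over.
Try y = 1.04 ft: A R^(2/3) = 2.196 — ≈ 2.194.

y_n = 1.04 ft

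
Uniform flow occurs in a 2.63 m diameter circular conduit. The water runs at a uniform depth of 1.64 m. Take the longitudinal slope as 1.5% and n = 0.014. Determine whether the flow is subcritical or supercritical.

For a circular section of diameter D = 2.63 m at depth y = 1.64 m, the central angle is θ = 2 arccos(1 − 2y/D) = 3.641 rad. Then A = (D²/8)(θ − sin θ) = 3.562 m² and P = Dθ/2 = 4.788 m.
Hydraulic radius R = A/P = 3.562/4.788 = 0.744 m.
V = (1/n) R^(2/3) √S = (1/0.014) × 0.744^(2/3) × √0.015 = 7.183 m/s. Hydraulic depth D_h = A/T = 3.562/2.548 = 1.398 m.
Froude number Fr = V/√(g·D_h) = 7.183/√(9.81×1.398) = 1.94, which is greater than 1, so the flow is supercritical.

supercritical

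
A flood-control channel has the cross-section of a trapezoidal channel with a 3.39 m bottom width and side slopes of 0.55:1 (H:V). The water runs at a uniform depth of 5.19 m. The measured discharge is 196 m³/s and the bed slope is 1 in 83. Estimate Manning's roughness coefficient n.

With bottom width b = 3.39 m and side slope z = 0.55: A = (b + zy)y = (3.39 + 0.55×5.19)×5.19 = 32.41 m²; P = b + 2y√(1+z²) = 3.39 + 2×5.19×1.141 = 15.24 m.
Hydraulic radius R = A/P = 32.41/15.24 = 2.127 m.
Rearranging Manning's equation: n = (1/Q) A R^(2/3) S^(1/2) = (1/196) × 32.41 × 2.127^(2/3) × √0.01205 = 0.03.

n = 0.03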